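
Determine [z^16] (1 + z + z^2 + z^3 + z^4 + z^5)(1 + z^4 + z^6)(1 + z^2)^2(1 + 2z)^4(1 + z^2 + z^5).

1312

(1 + z + z^2 + z^3 + z^4 + z^5) has coefficients 1,1,1,1,1,1 for degrees 0…5.
(1 + z^4 + z^6) has coefficients 1,0,0,0,1,0,1,0,0,0,0,0,0,0,0,0,0 for degrees 0…16.
Multiplying by (1 + z^2)^2 gives running coefficients 1,0,2,0,2,0,3,0,3,0,1,0,0,0,0,0,0 for degrees 0…16.
Multiplying by (1 + 2z)^4 gives running coefficients 1,8,26,48,66,80,83,88,107,120,121,104,72,32,16,0,0 for degrees 0…16.
Finally multiplying by (1 + z^2 + z^5), the product of all factors after the first has coefficients 1,8,27,56,92,129,157,194,238,274,308,307,281,243,208,153,120 for degrees 0…16.
[z^16] = 1·120 + 1·153 + 1·208 + 1·243 + 1·281 + 1·307 = 1312.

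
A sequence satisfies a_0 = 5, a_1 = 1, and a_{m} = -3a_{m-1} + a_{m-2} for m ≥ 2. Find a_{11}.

The ordinary generating function has denominator 1 + 3y - y^2.
Iterating the recurrence: a_0,…,a_{11} = 5, 1, 2, -5, 17, -56, 185, -611, 2018, -6665, 22013, -72704.

-72704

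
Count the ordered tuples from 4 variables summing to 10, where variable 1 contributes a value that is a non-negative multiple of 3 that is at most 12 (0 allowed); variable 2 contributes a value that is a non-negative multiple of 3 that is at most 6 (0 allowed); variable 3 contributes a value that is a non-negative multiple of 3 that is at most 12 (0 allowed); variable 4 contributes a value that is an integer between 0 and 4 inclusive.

The generating function for the choices is (1 + x³ + x⁶ + x⁹ + x¹²)·(1 + x³ + x⁶)·(1 + x³ + x⁶ + x⁹ + x¹²)·(1 + x + x² + x³ + x⁴); the count is [x¹⁰].
(1 + x³ + x⁶ + x⁹ + x¹²) has coefficients 1,0,0,1,0,0,1,0,0,1,0 for degrees 0…10.
(1 + x³ + x⁶) has coefficients 1,0,0,1,0,0,1,0,0,0,0 for degrees 0…10.
Multiplying by (1 + x³ + x⁶ + x⁹ + x¹²) gives running coefficients 1,0,0,2,0,0,3,0,0,3,0 for degrees 0…10.
Finally multiplying by (1 + x + x² + x³ + x⁴), the product of all factors after the first has coefficients 1,1,1,3,3,2,5,5,3,6,6 for degrees 0…10.
[x¹⁰] = 1·6 + 1·5 + 1·3 + 1·1 = 15.

15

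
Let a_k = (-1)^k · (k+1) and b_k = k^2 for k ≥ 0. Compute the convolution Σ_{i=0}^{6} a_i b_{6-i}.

This is [x^6] in the product of the two ordinary generating functions.
Σ = 1·36 − 2·25 + 3·16 − 4·9 + 5·4 − 6·1 + 7·0 = 12.

12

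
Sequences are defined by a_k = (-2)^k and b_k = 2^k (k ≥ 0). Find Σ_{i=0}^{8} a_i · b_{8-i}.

The convolution is the x^8 coefficient of A(x)B(x).
Σ = 1·256 − 2·128 + 4·64 − 8·32 + 16·16 − 32·8 + 64·4 − 128·2 + 256·1 = 256.

256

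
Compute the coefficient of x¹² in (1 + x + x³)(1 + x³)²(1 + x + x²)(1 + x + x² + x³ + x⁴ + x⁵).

(1 + x + x³) has coefficients 1,1,0,1 for degrees 0…3.
(1 + x³)² has coefficients 1,0,0,2,0,0,1,0,0,0,0,0,0 for degrees 0…12.
Multiplying by (1 + x + x²) gives running coefficients 1,1,1,2,2,2,1,1,1,0,0,0,0 for degrees 0…12.
Finally multiplying by (1 + x + x² + x³ + x⁴ + x⁵), the product of all factors after the first has coefficients 1,2,3,5,7,9,9,9,9,7,5,3,2 for degrees 0…12.
[x¹²] = 1·2 + 1·3 + 1·7 = 12.

12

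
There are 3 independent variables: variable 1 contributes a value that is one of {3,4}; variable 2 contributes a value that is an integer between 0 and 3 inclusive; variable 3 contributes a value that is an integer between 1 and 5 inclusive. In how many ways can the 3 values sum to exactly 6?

5

The generating function for the choices is (x^3 + x^4)·(1 + x + x^2 + x^3)·(x + x^2 + x^3 + x^4 + x^5); the count is [x^6].
(x^3 + x^4) has coefficients 0,0,0,1,1 for degrees 0…4.
(1 + x + x^2 + x^3) has coefficients 1,1,1,1,0,0,0 for degrees 0…6.
Finally multiplying by (x + x^2 + x^3 + x^4 + x^5), the product of all factors after the first has coefficients 0,1,2,3,4,4,3 for degrees 0…6.
[x^6] = 1·3 + 1·2 = 5.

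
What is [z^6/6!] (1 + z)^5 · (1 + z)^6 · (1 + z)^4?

3603600

The EGF product rule gives c_6 = Σ_{k_1+k_2+k_3=6} C(6; k_1,k_2,k_3) · ∏ g_i(k_i), where (1+z)^5 gives the falling factorial (5)_k; (1+z)^6 gives the falling factorial (6)_k; (1+z)^4 gives the falling factorial (4)_k.
g_1(k) for k = 0…6: 1, 5, 20, 60, 120, 120, 0.
g_2(k) for k = 0…6: 1, 6, 30, 120, 360, 720, 720.
g_3(k) for k = 0…6: 1, 4, 12, 24, 24, 0, 0.
First combine the last two factors: h(k) = Σ_j C(k,j)·g_2(j)·g_3(k−j) for k = 0…6: 1, 10, 90, 720, 5040, 30240, 151200.
c_6 = Σ_k C(6,k)·g_1(k)·h(6−k) = 1·1·151200 + 6·5·30240 + 15·20·5040 + 20·60·720 + 15·120·90 + 6·120·10 = 151200 + 907200 + 1512000 + 864000 + 162000 + 7200 = 3603600.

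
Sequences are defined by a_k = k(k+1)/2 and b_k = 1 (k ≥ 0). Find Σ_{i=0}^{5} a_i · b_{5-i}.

Write out a_i and b_{5-i} for i = 0,…,5 and sum the products.
Σ = 0·1 + 1·1 + 3·1 + 6·1 + 10·1 + 15·1 = 35.

35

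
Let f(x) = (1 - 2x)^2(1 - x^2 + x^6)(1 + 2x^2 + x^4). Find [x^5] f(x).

4

(1 - 2x)^2 has coefficients 1,-4,4 for degrees 0…2.
(1 - x^2 + x^6) has coefficients 1,0,-1,0,0,0 for degrees 0…5.
Finally multiplying by (1 + 2x^2 + x^4), the product of all factors after the first has coefficients 1,0,1,0,-1,0 for degrees 0…5.
[x^5] = 1·0 − 4·(-1) + 4·0 = 4.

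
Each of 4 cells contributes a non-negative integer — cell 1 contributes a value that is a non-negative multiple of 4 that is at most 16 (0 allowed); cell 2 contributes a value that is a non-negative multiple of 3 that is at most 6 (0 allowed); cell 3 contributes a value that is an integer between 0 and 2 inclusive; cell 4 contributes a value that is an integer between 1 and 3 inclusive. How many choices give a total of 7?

6

The generating function for the choices is (1 + t^4 + t^8 + t^12 + t^16)·(1 + t^3 + t^6)·(1 + t + t^2)·(t + t^2 + t^3); the count is [t^7].
(1 + t^4 + t^8 + t^12 + t^16) has coefficients 1,0,0,0,1,0,0,0 for degrees 0…7.
(1 + t^3 + t^6) has coefficients 1,0,0,1,0,0,1,0 for degrees 0…7.
Multiplying by (1 + t + t^2) gives running coefficients 1,1,1,1,1,1,1,1 for degrees 0…7.
Finally multiplying by (t + t^2 + t^3), the product of all factors after the first has coefficients 0,1,2,3,3,3,3,3 for degrees 0…7.
[t^7] = 1·3 + 1·3 = 6.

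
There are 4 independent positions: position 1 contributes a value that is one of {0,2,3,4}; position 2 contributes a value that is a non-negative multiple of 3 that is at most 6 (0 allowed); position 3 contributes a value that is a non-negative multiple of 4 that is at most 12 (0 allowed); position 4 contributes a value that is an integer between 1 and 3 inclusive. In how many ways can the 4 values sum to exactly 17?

The generating function for the choices is (1 + y^2 + y^3 + y^4)·(1 + y^3 + y^6)·(1 + y^4 + y^8 + y^12)·(y + y^2 + y^3); the count is [y^17].
(1 + y^2 + y^3 + y^4) has coefficients 1,0,1,1,1 for degrees 0…4.
(1 + y^3 + y^6) has coefficients 1,0,0,1,0,0,1,0,0,0,0,0,0,0,0,0,0,0 for degrees 0…17.
Multiplying by (1 + y^4 + y^8 + y^12) gives running coefficients 1,0,0,1,1,0,1,1,1,0,1,1,1,0,1,1,0,0 for degrees 0…17.
Finally multiplying by (y + y^2 + y^3), the product of all factors after the first has coefficients 0,1,1,1,1,2,2,2,2,3,2,2,2,3,2,2,2,2 for degrees 0…17.
[y^17] = 1·2 + 1·2 + 1·2 + 1·3 = 9.

9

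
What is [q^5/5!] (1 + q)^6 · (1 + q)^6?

95040

The EGF product rule gives c_5 = Σ_{k_1+k_2=5} C(5; k_1,k_2) · ∏ g_i(k_i), where (1+q)^6 gives the falling factorial (6)_k; (1+q)^6 gives the falling factorial (6)_k.
g_1(k) for k = 0…5: 1, 6, 30, 120, 360, 720.
g_2(k) for k = 0…5: 1, 6, 30, 120, 360, 720.
c_5 = Σ_k C(5,k)·g_1(k)·g_2(5−k) = 1·1·720 + 5·6·360 + 10·30·120 + 10·120·30 + 5·360·6 + 1·720·1 = 720 + 10800 + 36000 + 36000 + 10800 + 720 = 95040.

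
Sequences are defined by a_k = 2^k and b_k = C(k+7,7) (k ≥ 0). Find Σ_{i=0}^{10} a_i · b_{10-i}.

199140

The convolution is the t^10 coefficient of A(t)B(t).
Σ = 1·19448 + 2·11440 + 4·6435 + 8·3432 + 16·1716 + 32·792 + 64·330 + 128·120 + 256·36 + 512·8 + 1024·1 = 199140.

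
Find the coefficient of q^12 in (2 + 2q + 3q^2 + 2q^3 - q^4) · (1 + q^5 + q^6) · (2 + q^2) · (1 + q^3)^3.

(2 + 2q + 3q^2 + 2q^3 - q^4) has coefficients 2,2,3,2,-1 for degrees 0…4.
(1 + q^5 + q^6) has coefficients 1,0,0,0,0,1,1,0,0,0,0,0,0 for degrees 0…12.
Multiplying by (2 + q^2) gives running coefficients 2,0,1,0,0,2,2,1,1,0,0,0,0 for degrees 0…12.
Finally multiplying by (1 + q^3)^3, the product of all factors after the first has coefficients 2,0,1,6,0,5,8,1,10,8,3,10,6 for degrees 0…12.
[q^12] = 2·6 + 2·10 + 3·3 + 2·8 − 1·10 = 47.

47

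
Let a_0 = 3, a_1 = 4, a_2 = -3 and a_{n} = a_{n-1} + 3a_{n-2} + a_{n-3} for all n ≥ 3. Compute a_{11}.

The ordinary generating function has denominator 1 - z - 3z^2 - z^3.
Iterating the recurrence: a_0,…,a_{11} = 3, 4, -3, 12, 7, 40, 73, 200, 459, 1132, 2709, 6564.

6564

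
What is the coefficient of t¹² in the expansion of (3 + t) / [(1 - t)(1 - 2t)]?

Partial fractions give a closed form: a_n = (-4)·1^n + (7)·2^n.
At n = 12: a_12 = 28668.

28668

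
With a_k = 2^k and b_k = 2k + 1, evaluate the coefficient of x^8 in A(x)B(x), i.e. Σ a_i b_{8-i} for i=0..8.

The convolution is the t^8 coefficient of A(t)B(t).
Σ = 1·17 + 2·15 + 4·13 + 8·11 + 16·9 + 32·7 + 64·5 + 128·3 + 256·1 = 1515.

1515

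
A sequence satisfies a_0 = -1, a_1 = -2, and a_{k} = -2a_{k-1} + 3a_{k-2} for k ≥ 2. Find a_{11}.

The ordinary generating function has denominator 1 + 2y - 3y^2.
Iterating the recurrence: a_0,…,a_{11} = -1, -2, 1, -8, 19, -62, 181, -548, 1639, -4922, 14761, -44288.

-44288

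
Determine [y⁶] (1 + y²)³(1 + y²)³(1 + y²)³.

84

(1 + y²)³ has coefficients 1,0,3,0,3,0,1 for degrees 0…6.
(1 + y²)³ has coefficients 1,0,3,0,3,0,1 for degrees 0…6.
Finally multiplying by (1 + y²)³, the product of all factors after the first has coefficients 1,0,6,0,15,0,20 for degrees 0…6.
[y⁶] = 1·20 + 3·15 + 3·6 + 1·1 = 84.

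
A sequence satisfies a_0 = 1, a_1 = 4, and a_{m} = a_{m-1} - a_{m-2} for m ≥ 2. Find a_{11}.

The ordinary generating function has denominator 1 - x + x^2.
Iterating the recurrence: a_0,…,a_{11} = 1, 4, 3, -1, -4, -3, 1, 4, 3, -1, -4, -3.

-3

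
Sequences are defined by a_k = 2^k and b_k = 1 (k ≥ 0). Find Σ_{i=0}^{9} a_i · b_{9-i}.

1023

This is [x^9] in the product of the two ordinary generating functions.
Σ = 1·1 + 2·1 + 4·1 + 8·1 + 16·1 + 32·1 + 64·1 + 128·1 + 256·1 + 512·1 = 1023.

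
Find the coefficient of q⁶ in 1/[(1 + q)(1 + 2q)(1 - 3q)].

379

Partial fractions give a closed form: a_n = (-1/4)·(-1)^n + (4/5)·(-2)^n + (9/20)·3^n.
At n = 6: a_6 = 379.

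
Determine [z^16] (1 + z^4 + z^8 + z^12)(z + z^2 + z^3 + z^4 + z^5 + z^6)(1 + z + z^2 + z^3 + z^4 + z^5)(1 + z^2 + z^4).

(1 + z^4 + z^8 + z^12) has coefficients 1,0,0,0,1,0,0,0,1,0,0,0,1 for degrees 0…12.
(z + z^2 + z^3 + z^4 + z^5 + z^6) has coefficients 0,1,1,1,1,1,1,0,0,0,0,0,0,0,0,0,0 for degrees 0…16.
Multiplying by (1 + z + z^2 + z^3 + z^4 + z^5) gives running coefficients 0,1,2,3,4,5,6,5,4,3,2,1,0,0,0,0,0 for degrees 0…16.
Finally multiplying by (1 + z^2 + z^4), the product of all factors after the first has coefficients 0,1,2,4,6,9,12,13,14,13,12,9,6,4,2,1,0 for degrees 0…16.
[z^16] = 1·0 + 1·6 + 1·14 + 1·6 = 26.

26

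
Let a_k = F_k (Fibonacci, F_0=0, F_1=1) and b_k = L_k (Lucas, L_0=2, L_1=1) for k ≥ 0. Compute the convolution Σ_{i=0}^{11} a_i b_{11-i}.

1068

This is [x^11] in the product of the two ordinary generating functions.
Σ = 0·199 + 1·123 + 1·76 + 2·47 + 3·29 + 5·18 + 8·11 + 13·7 + 21·4 + 34·3 + 55·1 + 89·2 = 1068.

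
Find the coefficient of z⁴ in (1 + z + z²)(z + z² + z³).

(1 + z + z²) has coefficients 1,1,1 for degrees 0…2.
(z + z² + z³) has coefficients 0,1,1,1,0 for degrees 0…4.
[z⁴] = 1·0 + 1·1 + 1·1 = 2.

2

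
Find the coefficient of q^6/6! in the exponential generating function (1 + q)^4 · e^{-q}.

37

The EGF product rule gives c_6 = Σ_{k_1+k_2=6} C(6; k_1,k_2) · ∏ g_i(k_i), where (1+q)^4 gives the falling factorial (4)_k; e^{-q} gives (-1)^k.
g_1(k) for k = 0…6: 1, 4, 12, 24, 24, 0, 0.
g_2(k) for k = 0…6: 1, -1, 1, -1, 1, -1, 1.
c_6 = Σ_k C(6,k)·g_1(k)·g_2(6−k) = 1·1·1 + 6·4·(-1) + 15·12·1 + 20·24·(-1) + 15·24·1 = 1 − 24 + 180 − 480 + 360 = 37.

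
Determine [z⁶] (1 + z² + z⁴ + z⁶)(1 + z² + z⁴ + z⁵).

(1 + z² + z⁴ + z⁶) has coefficients 1,0,1,0,1,0,1 for degrees 0…6.
(1 + z² + z⁴ + z⁵) has coefficients 1,0,1,0,1,1,0 for degrees 0…6.
[z⁶] = 1·0 + 1·1 + 1·1 + 1·1 = 3.

3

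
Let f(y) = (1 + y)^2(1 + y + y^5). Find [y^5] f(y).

1

(1 + y)^2 has coefficients 1,2,1 for degrees 0…2.
(1 + y + y^5) has coefficients 1,1,0,0,0,1 for degrees 0…5.
[y^5] = 1·1 + 2·0 + 1·0 = 1.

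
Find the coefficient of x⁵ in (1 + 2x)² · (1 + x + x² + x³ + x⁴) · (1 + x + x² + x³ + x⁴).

40

(1 + 2x)² has coefficients 1,4,4 for degrees 0…2.
(1 + x + x² + x³ + x⁴) has coefficients 1,1,1,1,1,0 for degrees 0…5.
Finally multiplying by (1 + x + x² + x³ + x⁴), the product of all factors after the first has coefficients 1,2,3,4,5,4 for degrees 0…5.
[x⁵] = 1·4 + 4·5 + 4·4 = 40.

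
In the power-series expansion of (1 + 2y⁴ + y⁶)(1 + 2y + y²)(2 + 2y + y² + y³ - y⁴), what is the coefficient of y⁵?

11

(1 + 2y⁴ + y⁶) has coefficients 1,0,0,0,2,0 for degrees 0…5.
(1 + 2y + y²) has coefficients 1,2,1,0,0,0 for degrees 0…5.
Finally multiplying by (2 + 2y + y² + y³ - y⁴), the product of all factors after the first has coefficients 2,6,7,5,2,-1 for degrees 0…5.
[y⁵] = 1·(-1) + 2·6 = 11.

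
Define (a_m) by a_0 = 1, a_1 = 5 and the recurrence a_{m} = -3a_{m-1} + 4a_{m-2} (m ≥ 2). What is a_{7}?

The ordinary generating function has denominator 1 + 3x - 4x^2.
Iterating the recurrence: a_0,…,a_{7} = 1, 5, -11, 53, -203, 821, -3275, 13109.

13109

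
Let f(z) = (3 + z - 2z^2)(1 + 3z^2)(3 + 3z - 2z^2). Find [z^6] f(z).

(3 + z - 2z^2) has coefficients 3,1,-2 for degrees 0…2.
(1 + 3z^2) has coefficients 1,0,3,0,0,0,0 for degrees 0…6.
Finally multiplying by (3 + 3z - 2z^2), the product of all factors after the first has coefficients 3,3,7,9,-6,0,0 for degrees 0…6.
[z^6] = 3·0 + 1·0 − 2·(-6) = 12.

12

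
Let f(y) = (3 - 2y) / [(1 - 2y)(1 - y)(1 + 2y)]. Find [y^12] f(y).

13653

The denominator gives the recurrence a_n = a_(n−1) + 4a_(n−2) − 4a_(n−3) for n ≥ 3; the numerator fixes a_0 = 3, a_1 = 1, a_2 = 13.
Iterating: 3, 1, 13, 5, 53, 21, 213, 85, 853, 341, 3413, 1365, 13653, so a_12 = 13653.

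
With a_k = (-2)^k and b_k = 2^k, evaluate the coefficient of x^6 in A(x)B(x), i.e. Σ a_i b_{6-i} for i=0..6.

This is [x^6] in the product of the two ordinary generating functions.
Σ = 1·64 − 2·32 + 4·16 − 8·8 + 16·4 − 32·2 + 64·1 = 64.

64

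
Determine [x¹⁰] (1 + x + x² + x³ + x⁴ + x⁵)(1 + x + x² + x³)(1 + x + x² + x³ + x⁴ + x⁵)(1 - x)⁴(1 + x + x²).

(1 + x + x² + x³ + x⁴ + x⁵) has coefficients 1,1,1,1,1,1 for degrees 0…5.
(1 + x + x² + x³) has coefficients 1,1,1,1,0,0,0,0,0,0,0 for degrees 0…10.
Multiplying by (1 + x + x² + x³ + x⁴ + x⁵) gives running coefficients 1,2,3,4,4,4,3,2,1,0,0 for degrees 0…10.
Multiplying by (1 - x)⁴ gives running coefficients 1,-2,1,0,-1,2,-2,2,-1,0,1 for degrees 0…10.
Finally multiplying by (1 + x + x²), the product of all factors after the first has coefficients 1,-1,0,-1,0,1,-1,2,-1,1,0 for degrees 0…10.
[x¹⁰] = 1·0 + 1·1 + 1·(-1) + 1·2 + 1·(-1) + 1·1 = 2.

2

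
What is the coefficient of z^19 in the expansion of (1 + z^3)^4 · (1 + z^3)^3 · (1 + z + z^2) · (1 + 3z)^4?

(1 + z^3)^4 has coefficients 1,0,0,4,0,0,6,0,0,4,0,0,1 for degrees 0…12.
(1 + z^3)^3 has coefficients 1,0,0,3,0,0,3,0,0,1,0,0,0,0,0,0,0,0,0,0 for degrees 0…19.
Multiplying by (1 + z + z^2) gives running coefficients 1,1,1,3,3,3,3,3,3,1,1,1,0,0,0,0,0,0,0,0 for degrees 0…19.
Finally multiplying by (1 + 3z)^4, the product of all factors after the first has coefficients 1,13,67,177,282,390,606,768,768,766,742,634,417,243,189,81,0,0,0,0 for degrees 0…19.
[z^19] = 1·0 + 4·0 + 6·243 + 4·742 + 1·768 = 5194.

5194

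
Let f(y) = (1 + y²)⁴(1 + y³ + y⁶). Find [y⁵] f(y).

(1 + y²)⁴ has coefficients 1,0,4,0,6,0 for degrees 0…5.
(1 + y³ + y⁶) has coefficients 1,0,0,1,0,0 for degrees 0…5.
[y⁵] = 1·0 + 4·1 + 6·0 = 4.

4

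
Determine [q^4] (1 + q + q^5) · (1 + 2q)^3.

(1 + q + q^5) has coefficients 1,1,0,0,0 for degrees 0…4.
(1 + 2q)^3 has coefficients 1,6,12,8,0 for degrees 0…4.
[q^4] = 1·0 + 1·8 = 8.

8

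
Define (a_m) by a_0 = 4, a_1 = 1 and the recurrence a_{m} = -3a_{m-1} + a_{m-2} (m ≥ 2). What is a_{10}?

9043

The ordinary generating function has denominator 1 + 3t - t^2.
Iterating the recurrence: a_0,…,a_{10} = 4, 1, 1, -2, 7, -23, 76, -251, 829, -2738, 9043.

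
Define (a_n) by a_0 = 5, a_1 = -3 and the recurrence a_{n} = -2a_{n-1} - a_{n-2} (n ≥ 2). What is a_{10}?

The ordinary generating function has denominator 1 + 2z + z^2.
Iterating the recurrence: a_0,…,a_{10} = 5, -3, 1, 1, -3, 5, -7, 9, -11, 13, -15.

-15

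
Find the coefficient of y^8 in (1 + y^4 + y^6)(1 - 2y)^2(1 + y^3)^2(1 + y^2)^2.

(1 + y^4 + y^6) has coefficients 1,0,0,0,1,0,1 for degrees 0…6.
(1 - 2y)^2 has coefficients 1,-4,4,0,0,0,0,0,0 for degrees 0…8.
Multiplying by (1 + y^3)^2 gives running coefficients 1,-4,4,2,-8,8,1,-4,4 for degrees 0…8.
Finally multiplying by (1 + y^2)^2, the product of all factors after the first has coefficients 1,-4,6,-6,1,8,-11,14,-2 for degrees 0…8.
[y^8] = 1·(-2) + 1·1 + 1·6 = 5.

5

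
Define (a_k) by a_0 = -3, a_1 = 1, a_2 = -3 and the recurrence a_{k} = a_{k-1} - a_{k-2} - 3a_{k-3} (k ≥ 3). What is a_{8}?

-51

The ordinary generating function has denominator 1 - x + x^2 + 3x^3.
Iterating the recurrence: a_0,…,a_{8} = -3, 1, -3, 5, 5, 9, -11, -35, -51.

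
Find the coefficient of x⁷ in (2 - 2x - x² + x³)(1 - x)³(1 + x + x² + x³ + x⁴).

(2 - 2x - x² + x³) has coefficients 2,-2,-1,1 for degrees 0…3.
(1 - x)³ has coefficients 1,-3,3,-1,0,0,0,0 for degrees 0…7.
Finally multiplying by (1 + x + x² + x³ + x⁴), the product of all factors after the first has coefficients 1,-2,1,0,0,-1,2,-1 for degrees 0…7.
[x⁷] = 2·(-1) − 2·2 − 1·(-1) + 1·0 = -5.

-5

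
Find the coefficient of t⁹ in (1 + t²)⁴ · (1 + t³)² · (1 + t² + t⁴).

(1 + t²)⁴ has coefficients 1,0,4,0,6,0,4,0,1 for degrees 0…8.
(1 + t³)² has coefficients 1,0,0,2,0,0,1,0,0,0 for degrees 0…9.
Finally multiplying by (1 + t² + t⁴), the product of all factors after the first has coefficients 1,0,1,2,1,2,1,2,1,0 for degrees 0…9.
[t⁹] = 1·0 + 4·2 + 6·2 + 4·2 + 1·0 = 28.

28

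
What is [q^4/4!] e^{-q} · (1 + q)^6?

37

The EGF product rule gives c_4 = Σ_{k_1+k_2=4} C(4; k_1,k_2) · ∏ g_i(k_i), where e^{-q} gives (-1)^k; (1+q)^6 gives the falling factorial (6)_k.
g_1(k) for k = 0…4: 1, -1, 1, -1, 1.
g_2(k) for k = 0…4: 1, 6, 30, 120, 360.
c_4 = Σ_k C(4,k)·g_1(k)·g_2(4−k) = 1·1·360 + 4·(-1)·120 + 6·1·30 + 4·(-1)·6 + 1·1·1 = 360 − 480 + 180 − 24 + 1 = 37.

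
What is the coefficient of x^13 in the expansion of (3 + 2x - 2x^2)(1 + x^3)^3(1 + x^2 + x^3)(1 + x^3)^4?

(3 + 2x - 2x^2) has coefficients 3,2,-2 for degrees 0…2.
(1 + x^3)^3 has coefficients 1,0,0,3,0,0,3,0,0,1,0,0,0,0 for degrees 0…13.
Multiplying by (1 + x^2 + x^3) gives running coefficients 1,0,1,4,0,3,6,0,3,4,0,1,1,0 for degrees 0…13.
Finally multiplying by (1 + x^3)^4, the product of all factors after the first has coefficients 1,0,1,8,0,7,28,0,21,56,0,35,70,0 for degrees 0…13.
[x^13] = 3·0 + 2·70 − 2·35 = 70.

70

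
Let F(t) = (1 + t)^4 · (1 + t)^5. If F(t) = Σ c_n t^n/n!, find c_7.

181440

The EGF product rule gives c_7 = Σ_{k_1+k_2=7} C(7; k_1,k_2) · ∏ g_i(k_i), where (1+t)^4 gives the falling factorial (4)_k; (1+t)^5 gives the falling factorial (5)_k.
g_1(k) for k = 0…7: 1, 4, 12, 24, 24, 0, 0, 0.
g_2(k) for k = 0…7: 1, 5, 20, 60, 120, 120, 0, 0.
c_7 = Σ_k C(7,k)·g_1(k)·g_2(7−k) = 21·12·120 + 35·24·120 + 35·24·60 = 30240 + 100800 + 50400 = 181440.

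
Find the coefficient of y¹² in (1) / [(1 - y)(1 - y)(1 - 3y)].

1195735

The denominator gives the recurrence a_n = 5a_(n−1) − 7a_(n−2) + 3a_(n−3) for n ≥ 3; the numerator fixes a_0 = 1, a_1 = 5, a_2 = 18.
Iterating: 1, 5, 18, 58, 179, 543, 1636, 4916, 14757, 44281, 132854, 398574, 1195735, so a_12 = 1195735.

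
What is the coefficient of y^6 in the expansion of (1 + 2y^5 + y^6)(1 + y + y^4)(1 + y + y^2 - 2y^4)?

(1 + 2y^5 + y^6) has coefficients 1,0,0,0,0,2,1 for degrees 0…6.
(1 + y + y^4) has coefficients 1,1,0,0,1,0,0 for degrees 0…6.
Finally multiplying by (1 + y + y^2 - 2y^4), the product of all factors after the first has coefficients 1,2,2,1,-1,-1,1 for degrees 0…6.
[y^6] = 1·1 + 2·2 + 1·1 = 6.

6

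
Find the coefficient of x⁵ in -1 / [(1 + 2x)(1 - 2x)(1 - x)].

-21

The denominator gives the recurrence a_n = a_(n−1) + 4a_(n−2) − 4a_(n−3) for n ≥ 3; the numerator fixes a_0 = -1, a_1 = -1, a_2 = -5.
Iterating: -1, -1, -5, -5, -21, -21, so a_5 = -21.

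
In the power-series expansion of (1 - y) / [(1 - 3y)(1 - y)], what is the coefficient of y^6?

The denominator gives the recurrence a_n = 4a_(n−1) − 3a_(n−2) for n ≥ 2; the numerator fixes a_0 = 1, a_1 = 3.
Iterating: 1, 3, 9, 27, 81, 243, 729, so a_6 = 729.

729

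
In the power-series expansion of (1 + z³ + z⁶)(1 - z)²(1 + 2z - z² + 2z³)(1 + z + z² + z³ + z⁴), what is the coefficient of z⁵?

-4

(1 + z³ + z⁶) has coefficients 1,0,0,1,0,0 for degrees 0…5.
(1 - z)² has coefficients 1,-2,1,0,0,0 for degrees 0…5.
Multiplying by (1 + 2z - z² + 2z³) gives running coefficients 1,0,-4,6,-5,2 for degrees 0…5.
Finally multiplying by (1 + z + z² + z³ + z⁴), the product of all factors after the first has coefficients 1,1,-3,3,-2,-1 for degrees 0…5.
[z⁵] = 1·(-1) + 1·(-3) = -4.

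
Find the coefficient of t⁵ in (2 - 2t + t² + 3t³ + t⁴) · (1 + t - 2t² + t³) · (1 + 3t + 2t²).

(2 - 2t + t² + 3t³ + t⁴) has coefficients 2,-2,1,3,1 for degrees 0…4.
(1 + t - 2t² + t³) has coefficients 1,1,-2,1,0,0 for degrees 0…5.
Finally multiplying by (1 + 3t + 2t²), the product of all factors after the first has coefficients 1,4,3,-3,-1,2 for degrees 0…5.
[t⁵] = 2·2 − 2·(-1) + 1·(-3) + 3·3 + 1·4 = 16.

16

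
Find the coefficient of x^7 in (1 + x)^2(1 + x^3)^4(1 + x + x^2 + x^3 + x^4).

(1 + x)^2 has coefficients 1,2,1 for degrees 0…2.
(1 + x^3)^4 has coefficients 1,0,0,4,0,0,6,0 for degrees 0…7.
Finally multiplying by (1 + x + x^2 + x^3 + x^4), the product of all factors after the first has coefficients 1,1,1,5,5,4,10,10 for degrees 0…7.
[x^7] = 1·10 + 2·10 + 1·4 = 34.

34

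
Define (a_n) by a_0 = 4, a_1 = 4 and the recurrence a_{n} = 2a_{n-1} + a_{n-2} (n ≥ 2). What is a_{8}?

2308

The ordinary generating function has denominator 1 - 2z - z^2.
Iterating the recurrence: a_0,…,a_{8} = 4, 4, 12, 28, 68, 164, 396, 956, 2308.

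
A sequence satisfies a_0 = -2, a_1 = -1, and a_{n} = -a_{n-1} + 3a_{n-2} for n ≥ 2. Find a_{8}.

The ordinary generating function has denominator 1 + t - 3t^2.
Iterating the recurrence: a_0,…,a_{8} = -2, -1, -5, 2, -17, 23, -74, 143, -365.

-365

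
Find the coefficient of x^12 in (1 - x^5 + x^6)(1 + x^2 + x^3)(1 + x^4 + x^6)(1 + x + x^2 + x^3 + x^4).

(1 - x^5 + x^6) has coefficients 1,0,0,0,0,-1,1 for degrees 0…6.
(1 + x^2 + x^3) has coefficients 1,0,1,1,0,0,0,0,0,0,0,0,0 for degrees 0…12.
Multiplying by (1 + x^4 + x^6) gives running coefficients 1,0,1,1,1,0,2,1,1,1,0,0,0 for degrees 0…12.
Finally multiplying by (1 + x + x^2 + x^3 + x^4), the product of all factors after the first has coefficients 1,1,2,3,4,3,5,5,5,5,5,3,2 for degrees 0…12.
[x^12] = 1·2 − 1·5 + 1·5 = 2.

2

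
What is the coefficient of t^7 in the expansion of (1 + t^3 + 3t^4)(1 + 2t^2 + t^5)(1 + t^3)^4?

12

(1 + t^3 + 3t^4) has coefficients 1,0,0,1,3 for degrees 0…4.
(1 + 2t^2 + t^5) has coefficients 1,0,2,0,0,1,0,0 for degrees 0…7.
Finally multiplying by (1 + t^3)^4, the product of all factors after the first has coefficients 1,0,2,4,0,9,6,0 for degrees 0…7.
[t^7] = 1·0 + 1·0 + 3·4 = 12.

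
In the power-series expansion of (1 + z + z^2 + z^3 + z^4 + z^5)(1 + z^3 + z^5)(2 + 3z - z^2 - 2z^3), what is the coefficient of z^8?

(1 + z + z^2 + z^3 + z^4 + z^5) has coefficients 1,1,1,1,1,1 for degrees 0…5.
(1 + z^3 + z^5) has coefficients 1,0,0,1,0,1,0,0,0 for degrees 0…8.
Finally multiplying by (2 + 3z - z^2 - 2z^3), the product of all factors after the first has coefficients 2,3,-1,0,3,1,1,-1,-2 for degrees 0…8.
[z^8] = 1·(-2) + 1·(-1) + 1·1 + 1·1 + 1·3 + 1·0 = 2.

2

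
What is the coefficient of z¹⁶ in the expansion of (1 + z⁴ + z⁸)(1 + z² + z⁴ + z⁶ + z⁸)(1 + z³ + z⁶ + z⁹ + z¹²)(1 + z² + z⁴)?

(1 + z⁴ + z⁸) has coefficients 1,0,0,0,1,0,0,0,1 for degrees 0…8.
(1 + z² + z⁴ + z⁶ + z⁸) has coefficients 1,0,1,0,1,0,1,0,1,0,0,0,0,0,0,0,0 for degrees 0…16.
Multiplying by (1 + z³ + z⁶ + z⁹ + z¹²) gives running coefficients 1,0,1,1,1,1,2,1,2,2,1,2,2,1,2,1,1 for degrees 0…16.
Finally multiplying by (1 + z² + z⁴), the product of all factors after the first has coefficients 1,0,2,1,3,2,4,3,5,4,5,5,5,5,5,4,5 for degrees 0…16.
[z¹⁶] = 1·5 + 1·5 + 1·5 = 15.

15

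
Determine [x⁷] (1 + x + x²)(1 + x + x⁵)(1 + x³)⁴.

(1 + x + x²) has coefficients 1,1,1 for degrees 0…2.
(1 + x + x⁵) has coefficients 1,1,0,0,0,1,0,0 for degrees 0…7.
Finally multiplying by (1 + x³)⁴, the product of all factors after the first has coefficients 1,1,0,4,4,1,6,6 for degrees 0…7.
[x⁷] = 1·6 + 1·6 + 1·1 = 13.

13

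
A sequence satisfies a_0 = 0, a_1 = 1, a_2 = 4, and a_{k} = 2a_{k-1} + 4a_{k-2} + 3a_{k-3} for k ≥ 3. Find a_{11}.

235422

The ordinary generating function has denominator 1 - 2t - 4t^2 - 3t^3.
Iterating the recurrence: a_0,…,a_{11} = 0, 1, 4, 12, 43, 146, 500, 1713, 5864, 20080, 68755, 235422.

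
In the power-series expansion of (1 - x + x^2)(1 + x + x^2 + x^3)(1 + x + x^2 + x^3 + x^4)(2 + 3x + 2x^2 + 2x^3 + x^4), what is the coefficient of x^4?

22

(1 - x + x^2) has coefficients 1,-1,1 for degrees 0…2.
(1 + x + x^2 + x^3) has coefficients 1,1,1,1,0 for degrees 0…4.
Multiplying by (1 + x + x^2 + x^3 + x^4) gives running coefficients 1,2,3,4,4 for degrees 0…4.
Finally multiplying by (2 + 3x + 2x^2 + 2x^3 + x^4), the product of all factors after the first has coefficients 2,7,14,23,31 for degrees 0…4.
[x^4] = 1·31 − 1·23 + 1·14 = 22.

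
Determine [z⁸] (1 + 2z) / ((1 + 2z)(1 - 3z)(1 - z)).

9841

The denominator gives the recurrence a_n = 2a_(n−1) + 5a_(n−2) − 6a_(n−3) for n ≥ 3; the numerator fixes a_0 = 1, a_1 = 4, a_2 = 13.
Iterating: 1, 4, 13, 40, 121, 364, 1093, 3280, 9841, so a_8 = 9841.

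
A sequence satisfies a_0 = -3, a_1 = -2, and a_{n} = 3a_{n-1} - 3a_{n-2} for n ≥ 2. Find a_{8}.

The ordinary generating function has denominator 1 - 3x + 3x^2.
Iterating the recurrence: a_0,…,a_{8} = -3, -2, 3, 15, 36, 63, 81, 54, -81.

-81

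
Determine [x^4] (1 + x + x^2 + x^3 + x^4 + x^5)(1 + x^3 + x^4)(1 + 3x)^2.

(1 + x + x^2 + x^3 + x^4 + x^5) has coefficients 1,1,1,1,1 for degrees 0…4.
(1 + x^3 + x^4) has coefficients 1,0,0,1,1 for degrees 0…4.
Finally multiplying by (1 + 3x)^2, the product of all factors after the first has coefficients 1,6,9,1,7 for degrees 0…4.
[x^4] = 1·7 + 1·1 + 1·9 + 1·6 + 1·1 = 24.

24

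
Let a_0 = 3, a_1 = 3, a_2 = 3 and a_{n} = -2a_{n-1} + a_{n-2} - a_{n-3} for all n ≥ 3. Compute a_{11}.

-8970

The ordinary generating function has denominator 1 + 2z - z^2 + z^3.
Iterating the recurrence: a_0,…,a_{11} = 3, 3, 3, -6, 12, -33, 84, -213, 543, -1383, 3522, -8970.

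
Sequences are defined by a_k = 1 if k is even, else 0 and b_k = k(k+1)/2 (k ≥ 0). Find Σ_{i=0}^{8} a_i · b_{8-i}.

This is [x^8] in the product of the two ordinary generating functions.
Σ = 1·36 + 0·28 + 1·21 + 0·15 + 1·10 + 0·6 + 1·3 + 0·1 + 1·0 = 70.

70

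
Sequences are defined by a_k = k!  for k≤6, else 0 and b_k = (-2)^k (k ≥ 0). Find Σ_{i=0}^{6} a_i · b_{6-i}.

This is [x^6] in the product of the two ordinary generating functions.
Σ = 1·64 + 1·(-32) + 2·16 + 6·(-8) + 24·4 + 120·(-2) + 720·1 = 592.

592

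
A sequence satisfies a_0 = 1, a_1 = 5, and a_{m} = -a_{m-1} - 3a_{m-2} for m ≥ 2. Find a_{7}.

113

The ordinary generating function has denominator 1 + t + 3t^2.
Iterating the recurrence: a_0,…,a_{7} = 1, 5, -8, -7, 31, -10, -83, 113.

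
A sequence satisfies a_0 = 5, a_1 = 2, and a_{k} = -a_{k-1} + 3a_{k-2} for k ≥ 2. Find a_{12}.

The ordinary generating function has denominator 1 + x - 3x^2.
Iterating the recurrence: a_0,…,a_{12} = 5, 2, 13, -7, 46, -67, 205, -406, 1021, -2239, 5302, -12019, 27925.

27925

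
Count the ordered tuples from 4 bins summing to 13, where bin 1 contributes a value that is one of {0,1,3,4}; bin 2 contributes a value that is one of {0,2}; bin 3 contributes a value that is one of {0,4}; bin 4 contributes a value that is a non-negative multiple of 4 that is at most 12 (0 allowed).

The generating function for the choices is (1 + t + t^3 + t^4)·(1 + t^2)·(1 + t^4)·(1 + t^4 + t^8 + t^12); the count is [t^13].
(1 + t + t^3 + t^4) has coefficients 1,1,0,1,1 for degrees 0…4.
(1 + t^2) has coefficients 1,0,1,0,0,0,0,0,0,0,0,0,0,0 for degrees 0…13.
Multiplying by (1 + t^4) gives running coefficients 1,0,1,0,1,0,1,0,0,0,0,0,0,0 for degrees 0…13.
Finally multiplying by (1 + t^4 + t^8 + t^12), the product of all factors after the first has coefficients 1,0,1,0,2,0,2,0,2,0,2,0,2,0 for degrees 0…13.
[t^13] = 1·0 + 1·2 + 1·2 + 1·0 = 4.

4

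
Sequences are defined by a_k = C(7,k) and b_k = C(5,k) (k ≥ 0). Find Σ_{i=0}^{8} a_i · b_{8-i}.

Write out a_i and b_{8-i} for i = 0,…,8 and sum the products.
Σ = 1·0 + 7·0 + 21·0 + 35·1 + 35·5 + 21·10 + 7·10 + 1·5 + 0·1 = 495.

495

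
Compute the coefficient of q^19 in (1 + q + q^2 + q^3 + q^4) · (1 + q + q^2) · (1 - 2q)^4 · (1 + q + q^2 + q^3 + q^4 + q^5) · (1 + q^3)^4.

184

(1 + q + q^2 + q^3 + q^4) has coefficients 1,1,1,1,1 for degrees 0…4.
(1 + q + q^2) has coefficients 1,1,1,0,0,0,0,0,0,0,0,0,0,0,0,0,0,0,0,0 for degrees 0…19.
Multiplying by (1 - 2q)^4 gives running coefficients 1,-7,17,-16,8,-16,16,0,0,0,0,0,0,0,0,0,0,0,0,0 for degrees 0…19.
Multiplying by (1 + q + q^2 + q^3 + q^4 + q^5) gives running coefficients 1,-6,11,-5,3,-13,2,9,-8,8,0,16,0,0,0,0,0,0,0,0 for degrees 0…19.
Finally multiplying by (1 + q^3)^4, the product of all factors after the first has coefficients 1,-6,11,-1,-21,31,-12,-15,6,-10,30,-50,25,60,-25,51,39,51,34,9 for degrees 0…19.
[q^19] = 1·9 + 1·34 + 1·51 + 1·39 + 1·51 = 184.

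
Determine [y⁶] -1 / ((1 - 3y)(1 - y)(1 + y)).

The denominator gives the recurrence a_n = 3a_(n−1) + a_(n−2) − 3a_(n−3) for n ≥ 3; the numerator fixes a_0 = -1, a_1 = -3, a_2 = -10.
Iterating: -1, -3, -10, -30, -91, -273, -820, so a_6 = -820.

-820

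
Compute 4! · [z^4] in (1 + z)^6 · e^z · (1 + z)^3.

5509

The EGF product rule gives c_4 = Σ_{k_1+k_2+k_3=4} C(4; k_1,k_2,k_3) · ∏ g_i(k_i), where (1+z)^6 gives the falling factorial (6)_k; e^z gives (1)^k; (1+z)^3 gives the falling factorial (3)_k.
g_1(k) for k = 0…4: 1, 6, 30, 120, 360.
g_2(k) for k = 0…4: 1, 1, 1, 1, 1.
g_3(k) for k = 0…4: 1, 3, 6, 6, 0.
First combine the last two factors: h(k) = Σ_j C(k,j)·g_2(j)·g_3(k−j) for k = 0…4: 1, 4, 13, 34, 73.
c_4 = Σ_k C(4,k)·g_1(k)·h(4−k) = 1·1·73 + 4·6·34 + 6·30·13 + 4·120·4 + 1·360·1 = 73 + 816 + 2340 + 1920 + 360 = 5509.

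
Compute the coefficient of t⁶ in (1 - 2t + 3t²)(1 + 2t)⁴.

48

(1 - 2t + 3t²) has coefficients 1,-2,3 for degrees 0…2.
(1 + 2t)⁴ has coefficients 1,8,24,32,16,0,0 for degrees 0…6.
[t⁶] = 1·0 − 2·0 + 3·16 = 48.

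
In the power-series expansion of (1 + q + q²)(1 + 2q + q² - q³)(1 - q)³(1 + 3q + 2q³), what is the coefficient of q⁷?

(1 + q + q²) has coefficients 1,1,1 for degrees 0…2.
(1 + 2q + q² - q³) has coefficients 1,2,1,-1,0,0,0,0 for degrees 0…7.
Multiplying by (1 - q)³ gives running coefficients 1,-1,-2,1,4,-4,1,0 for degrees 0…7.
Finally multiplying by (1 + 3q + 2q³), the product of all factors after the first has coefficients 1,2,-5,-3,5,4,-9,11 for degrees 0…7.
[q⁷] = 1·11 + 1·(-9) + 1·4 = 6.

6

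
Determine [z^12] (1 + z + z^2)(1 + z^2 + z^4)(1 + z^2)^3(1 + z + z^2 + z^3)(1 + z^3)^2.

119

(1 + z + z^2) has coefficients 1,1,1 for degrees 0…2.
(1 + z^2 + z^4) has coefficients 1,0,1,0,1,0,0,0,0,0,0,0,0 for degrees 0…12.
Multiplying by (1 + z^2)^3 gives running coefficients 1,0,4,0,7,0,7,0,4,0,1,0,0 for degrees 0…12.
Multiplying by (1 + z + z^2 + z^3) gives running coefficients 1,1,5,5,11,11,14,14,11,11,5,5,1 for degrees 0…12.
Finally multiplying by (1 + z^3)^2, the product of all factors after the first has coefficients 1,1,5,7,13,21,25,37,38,44,44,38,37 for degrees 0…12.
[z^12] = 1·37 + 1·38 + 1·44 = 119.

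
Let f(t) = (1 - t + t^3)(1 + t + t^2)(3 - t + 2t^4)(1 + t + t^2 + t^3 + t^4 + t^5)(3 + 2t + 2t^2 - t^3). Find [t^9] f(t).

53

(1 - t + t^3) has coefficients 1,-1,0,1 for degrees 0…3.
(1 + t + t^2) has coefficients 1,1,1,0,0,0,0,0,0,0 for degrees 0…9.
Multiplying by (3 - t + 2t^4) gives running coefficients 3,2,2,-1,2,2,2,0,0,0 for degrees 0…9.
Multiplying by (1 + t + t^2 + t^3 + t^4 + t^5) gives running coefficients 3,5,7,6,8,10,9,7,5,6 for degrees 0…9.
Finally multiplying by (3 + 2t + 2t^2 - t^3), the product of all factors after the first has coefficients 9,21,37,39,45,51,57,51,37,33 for degrees 0…9.
[t^9] = 1·33 − 1·37 + 1·57 = 53.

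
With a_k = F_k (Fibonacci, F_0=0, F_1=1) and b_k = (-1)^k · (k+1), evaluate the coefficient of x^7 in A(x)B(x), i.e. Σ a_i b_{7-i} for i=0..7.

The convolution is the t^7 coefficient of A(t)B(t).
Σ = 0·(-8) + 1·7 + 1·(-6) + 2·5 + 3·(-4) + 5·3 + 8·(-2) + 13·1 = 11.

11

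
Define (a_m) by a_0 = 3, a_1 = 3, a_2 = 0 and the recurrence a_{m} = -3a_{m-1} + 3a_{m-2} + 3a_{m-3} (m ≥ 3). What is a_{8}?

-8505

The ordinary generating function has denominator 1 + 3x - 3x^2 - 3x^3.
Iterating the recurrence: a_0,…,a_{8} = 3, 3, 0, 18, -45, 189, -648, 2376, -8505.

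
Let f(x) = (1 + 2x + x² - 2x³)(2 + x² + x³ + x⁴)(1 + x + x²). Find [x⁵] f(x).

4

(1 + 2x + x² - 2x³) has coefficients 1,2,1,-2 for degrees 0…3.
(2 + x² + x³ + x⁴) has coefficients 2,0,1,1,1,0 for degrees 0…5.
Finally multiplying by (1 + x + x²), the product of all factors after the first has coefficients 2,2,3,2,3,2 for degrees 0…5.
[x⁵] = 1·2 + 2·3 + 1·2 − 2·3 = 4.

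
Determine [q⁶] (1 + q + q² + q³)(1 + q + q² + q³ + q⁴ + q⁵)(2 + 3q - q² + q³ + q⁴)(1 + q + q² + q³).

(1 + q + q² + q³) has coefficients 1,1,1,1 for degrees 0…3.
(1 + q + q² + q³ + q⁴ + q⁵) has coefficients 1,1,1,1,1,1,0 for degrees 0…6.
Multiplying by (2 + 3q - q² + q³ + q⁴) gives running coefficients 2,5,4,5,6,6,4 for degrees 0…6.
Finally multiplying by (1 + q + q² + q³), the product of all factors after the first has coefficients 2,7,11,16,20,21,21 for degrees 0…6.
[q⁶] = 1·21 + 1·21 + 1·20 + 1·16 = 78.

78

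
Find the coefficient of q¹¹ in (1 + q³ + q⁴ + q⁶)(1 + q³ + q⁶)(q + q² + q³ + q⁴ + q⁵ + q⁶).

7

(1 + q³ + q⁴ + q⁶) has coefficients 1,0,0,1,1,0,1 for degrees 0…6.
(1 + q³ + q⁶) has coefficients 1,0,0,1,0,0,1,0,0,0,0,0 for degrees 0…11.
Finally multiplying by (q + q² + q³ + q⁴ + q⁵ + q⁶), the product of all factors after the first has coefficients 0,1,1,1,2,2,2,2,2,2,1,1 for degrees 0…11.
[q¹¹] = 1·1 + 1·2 + 1·2 + 1·2 = 7.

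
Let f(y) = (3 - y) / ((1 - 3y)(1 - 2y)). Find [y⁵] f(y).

1784

Partial fractions give a closed form: a_n = (8)·3^n + (-5)·2^n.
At n = 5: a_5 = 1784.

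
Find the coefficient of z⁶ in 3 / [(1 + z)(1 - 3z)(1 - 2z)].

4665

Partial fractions give a closed form: a_n = (1/4)·(-1)^n + (27/4)·3^n + (-4)·2^n.
At n = 6: a_6 = 4665.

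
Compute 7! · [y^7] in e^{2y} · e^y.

The EGF product rule gives c_7 = Σ_{k_1+k_2=7} C(7; k_1,k_2) · ∏ g_i(k_i), where e^{2y} gives (2)^k; e^y gives (1)^k.
g_1(k) for k = 0…7: 1, 2, 4, 8, 16, 32, 64, 128.
g_2(k) for k = 0…7: 1, 1, 1, 1, 1, 1, 1, 1.
c_7 = Σ_k C(7,k)·g_1(k)·g_2(7−k) = 1·1·1 + 7·2·1 + 21·4·1 + 35·8·1 + 35·16·1 + 21·32·1 + 7·64·1 + 1·128·1 = 1 + 14 + 84 + 280 + 560 + 672 + 448 + 128 = 2187.

2187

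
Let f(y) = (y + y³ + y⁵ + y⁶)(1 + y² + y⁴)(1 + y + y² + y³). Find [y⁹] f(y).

(y + y³ + y⁵ + y⁶) has coefficients 0,1,0,1,0,1,1 for degrees 0…6.
(1 + y² + y⁴) has coefficients 1,0,1,0,1,0,0,0,0,0 for degrees 0…9.
Finally multiplying by (1 + y + y² + y³), the product of all factors after the first has coefficients 1,1,2,2,2,2,1,1,0,0 for degrees 0…9.
[y⁹] = 1·0 + 1·1 + 1·2 + 1·2 = 5.

5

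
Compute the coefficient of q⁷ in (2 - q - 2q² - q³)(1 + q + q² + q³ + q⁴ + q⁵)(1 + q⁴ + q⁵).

(2 - q - 2q² - q³) has coefficients 2,-1,-2,-1 for degrees 0…3.
(1 + q + q² + q³ + q⁴ + q⁵) has coefficients 1,1,1,1,1,1,0,0 for degrees 0…7.
Finally multiplying by (1 + q⁴ + q⁵), the product of all factors after the first has coefficients 1,1,1,1,2,3,2,2 for degrees 0…7.
[q⁷] = 2·2 − 1·2 − 2·3 − 1·2 = -6.

-6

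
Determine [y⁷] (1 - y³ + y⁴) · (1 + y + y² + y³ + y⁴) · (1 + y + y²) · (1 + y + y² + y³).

(1 - y³ + y⁴) has coefficients 1,0,0,-1,1 for degrees 0…4.
(1 + y + y² + y³ + y⁴) has coefficients 1,1,1,1,1,0,0,0 for degrees 0…7.
Multiplying by (1 + y + y²) gives running coefficients 1,2,3,3,3,2,1,0 for degrees 0…7.
Finally multiplying by (1 + y + y² + y³), the product of all factors after the first has coefficients 1,3,6,9,11,11,9,6 for degrees 0…7.
[y⁷] = 1·6 − 1·11 + 1·9 = 4.

4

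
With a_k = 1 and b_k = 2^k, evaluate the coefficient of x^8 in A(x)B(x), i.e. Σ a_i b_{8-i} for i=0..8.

This is [x^8] in the product of the two ordinary generating functions.
Σ = 1·256 + 1·128 + 1·64 + 1·32 + 1·16 + 1·8 + 1·4 + 1·2 + 1·1 = 511.

511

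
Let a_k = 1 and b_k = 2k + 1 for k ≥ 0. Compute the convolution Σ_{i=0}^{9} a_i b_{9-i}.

Write out a_i and b_{9-i} for i = 0,…,9 and sum the products.
Σ = 1·19 + 1·17 + 1·15 + 1·13 + 1·11 + 1·9 + 1·7 + 1·5 + 1·3 + 1·1 = 100.

100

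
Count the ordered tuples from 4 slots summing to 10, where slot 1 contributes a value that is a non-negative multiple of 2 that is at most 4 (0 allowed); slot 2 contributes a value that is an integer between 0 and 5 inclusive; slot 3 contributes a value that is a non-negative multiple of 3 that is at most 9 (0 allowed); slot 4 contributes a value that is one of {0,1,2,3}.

24

The generating function for the choices is (1 + z² + z⁴)·(1 + z + z² + z³ + z⁴ + z⁵)·(1 + z³ + z⁶ + z⁹)·(1 + z + z² + z³); the count is [z¹⁰].
(1 + z² + z⁴) has coefficients 1,0,1,0,1 for degrees 0…4.
(1 + z + z² + z³ + z⁴ + z⁵) has coefficients 1,1,1,1,1,1,0,0,0,0,0 for degrees 0…10.
Multiplying by (1 + z³ + z⁶ + z⁹) gives running coefficients 1,1,1,2,2,2,2,2,2,2,2 for degrees 0…10.
Finally multiplying by (1 + z + z² + z³), the product of all factors after the first has coefficients 1,2,3,5,6,7,8,8,8,8,8 for degrees 0…10.
[z¹⁰] = 1·8 + 1·8 + 1·8 = 24.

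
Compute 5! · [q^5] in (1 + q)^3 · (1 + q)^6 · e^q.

36046

The EGF product rule gives c_5 = Σ_{k_1+k_2+k_3=5} C(5; k_1,k_2,k_3) · ∏ g_i(k_i), where (1+q)^3 gives the falling factorial (3)_k; (1+q)^6 gives the falling factorial (6)_k; e^q gives (1)^k.
g_1(k) for k = 0…5: 1, 3, 6, 6, 0, 0.
g_2(k) for k = 0…5: 1, 6, 30, 120, 360, 720.
g_3(k) for k = 0…5: 1, 1, 1, 1, 1, 1.
First combine the last two factors: h(k) = Σ_j C(k,j)·g_2(j)·g_3(k−j) for k = 0…5: 1, 7, 43, 229, 1045, 4051.
c_5 = Σ_k C(5,k)·g_1(k)·h(5−k) = 1·1·4051 + 5·3·1045 + 10·6·229 + 10·6·43 = 4051 + 15675 + 13740 + 2580 = 36046.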